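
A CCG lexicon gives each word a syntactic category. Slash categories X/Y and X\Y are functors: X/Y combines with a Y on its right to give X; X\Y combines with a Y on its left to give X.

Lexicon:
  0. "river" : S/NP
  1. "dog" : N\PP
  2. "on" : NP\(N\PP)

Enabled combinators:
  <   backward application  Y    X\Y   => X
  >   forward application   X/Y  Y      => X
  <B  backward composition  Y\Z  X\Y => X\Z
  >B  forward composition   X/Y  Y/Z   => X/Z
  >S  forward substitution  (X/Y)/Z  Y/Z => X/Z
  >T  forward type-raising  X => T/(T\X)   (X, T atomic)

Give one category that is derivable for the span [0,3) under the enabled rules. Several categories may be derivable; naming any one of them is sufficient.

[0,3] S   >
  [0,1] "river" : S/NP
  [1,3] NP   <
    [1,2] "dog" : N\PP
    [2,3] "on" : NP\(N\PP)

S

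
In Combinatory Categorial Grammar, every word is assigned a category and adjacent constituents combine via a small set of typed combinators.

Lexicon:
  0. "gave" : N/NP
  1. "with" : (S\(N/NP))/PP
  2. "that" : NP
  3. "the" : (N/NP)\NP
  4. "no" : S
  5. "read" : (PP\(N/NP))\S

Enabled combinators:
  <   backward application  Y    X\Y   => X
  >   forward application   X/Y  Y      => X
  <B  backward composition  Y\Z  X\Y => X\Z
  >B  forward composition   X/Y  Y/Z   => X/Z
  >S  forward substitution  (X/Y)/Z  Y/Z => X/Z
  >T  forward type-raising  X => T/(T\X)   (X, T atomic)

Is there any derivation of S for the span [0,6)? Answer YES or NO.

YES

[0,6] S   <
  [0,1] "gave" : N/NP
  [1,6] S\(N/NP)   >
    [1,2] "with" : (S\(N/NP))/PP
    [2,6] PP   <
      [2,4] N/NP   <
        [2,3] "that" : NP
        [3,4] "the" : (N/NP)\NP
      [4,6] PP\(N/NP)   <
        [4,5] "no" : S
        [5,6] "read" : (PP\(N/NP))\S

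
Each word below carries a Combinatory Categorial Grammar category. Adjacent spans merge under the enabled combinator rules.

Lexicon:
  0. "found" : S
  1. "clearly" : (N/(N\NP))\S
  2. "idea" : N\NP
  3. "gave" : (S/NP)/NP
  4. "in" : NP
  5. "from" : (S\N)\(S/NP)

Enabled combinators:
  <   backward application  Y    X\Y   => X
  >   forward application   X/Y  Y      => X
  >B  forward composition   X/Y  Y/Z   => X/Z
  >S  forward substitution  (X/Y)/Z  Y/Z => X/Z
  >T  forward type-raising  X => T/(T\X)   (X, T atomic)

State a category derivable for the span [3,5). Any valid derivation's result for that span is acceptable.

[0,6] S   <
  [0,3] N   >
    [0,2] N/(N\NP)   <
      [0,1] "found" : S
      [1,2] "clearly" : (N/(N\NP))\S
    [2,3] "idea" : N\NP
  [3,6] S\N   <
    [3,5] S/NP   >
      [3,4] "gave" : (S/NP)/NP
      [4,5] "in" : NP
    [5,6] "from" : (S\N)\(S/NP)

S/NP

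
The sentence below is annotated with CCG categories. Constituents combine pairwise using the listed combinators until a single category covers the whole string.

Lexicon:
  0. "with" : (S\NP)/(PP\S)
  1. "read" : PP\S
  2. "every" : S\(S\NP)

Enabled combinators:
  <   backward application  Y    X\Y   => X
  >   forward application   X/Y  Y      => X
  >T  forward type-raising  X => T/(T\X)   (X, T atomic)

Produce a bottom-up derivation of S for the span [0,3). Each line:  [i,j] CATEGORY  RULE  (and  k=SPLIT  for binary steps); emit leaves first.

[0,3] S   <
  [0,2] S\NP   >
    [0,1] "with" : (S\NP)/(PP\S)
    [1,2] "read" : PP\S
  [2,3] "every" : S\(S\NP)

[0,1] (S\NP)/(PP\S)  lex  "with"
[1,2] PP\S  lex  "read"
[0,2] S\NP  >  k=1
[2,3] S\(S\NP)  lex  "every"
[0,3] S  <  k=2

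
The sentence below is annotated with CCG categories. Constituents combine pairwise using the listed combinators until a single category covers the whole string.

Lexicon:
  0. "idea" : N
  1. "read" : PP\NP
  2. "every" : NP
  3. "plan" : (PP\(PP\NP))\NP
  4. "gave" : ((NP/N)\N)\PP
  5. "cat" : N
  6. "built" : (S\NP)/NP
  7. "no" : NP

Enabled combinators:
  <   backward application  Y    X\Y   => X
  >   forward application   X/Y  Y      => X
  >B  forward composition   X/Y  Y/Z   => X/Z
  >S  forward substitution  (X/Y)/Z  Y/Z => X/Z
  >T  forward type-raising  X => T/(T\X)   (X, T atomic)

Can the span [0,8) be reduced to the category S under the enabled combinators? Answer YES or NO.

[0,8] S   <
  [0,6] NP   >
    [0,5] NP/N   <
      [0,1] "idea" : N
      [1,5] (NP/N)\N   <
        [1,4] PP   <
          [1,2] "read" : PP\NP
          [2,4] PP\(PP\NP)   <
            [2,3] "every" : NP
            [3,4] "plan" : (PP\(PP\NP))\NP
        [4,5] "gave" : ((NP/N)\N)\PP
    [5,6] "cat" : N
  [6,8] S\NP   >
    [6,7] "built" : (S\NP)/NP
    [7,8] "no" : NP

YES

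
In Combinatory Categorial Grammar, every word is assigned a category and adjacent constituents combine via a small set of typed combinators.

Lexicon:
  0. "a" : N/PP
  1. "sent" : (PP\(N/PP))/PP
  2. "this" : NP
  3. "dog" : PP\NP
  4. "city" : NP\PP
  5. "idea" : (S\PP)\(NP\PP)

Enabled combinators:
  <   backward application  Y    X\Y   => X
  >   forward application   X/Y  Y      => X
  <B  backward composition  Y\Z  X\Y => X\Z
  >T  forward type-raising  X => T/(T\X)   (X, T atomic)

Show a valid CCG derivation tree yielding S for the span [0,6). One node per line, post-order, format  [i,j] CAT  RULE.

[0,6] S   <
  [0,4] PP   <
    [0,1] "a" : N/PP
    [1,4] PP\(N/PP)   >
      [1,2] "sent" : (PP\(N/PP))/PP
      [2,4] PP   <
        [2,3] "this" : NP
        [3,4] "dog" : PP\NP
  [4,6] S\PP   <
    [4,5] "city" : NP\PP
    [5,6] "idea" : (S\PP)\(NP\PP)

[0,1] N/PP  lex  "a"
[1,2] (PP\(N/PP))/PP  lex  "sent"
[2,3] NP  lex  "this"
[3,4] PP\NP  lex  "dog"
[2,4] PP  <  k=3
[1,4] PP\(N/PP)  >  k=2
[0,4] PP  <  k=1
[4,5] NP\PP  lex  "city"
[5,6] (S\PP)\(NP\PP)  lex  "idea"
[4,6] S\PP  <  k=5
[0,6] S  <  k=4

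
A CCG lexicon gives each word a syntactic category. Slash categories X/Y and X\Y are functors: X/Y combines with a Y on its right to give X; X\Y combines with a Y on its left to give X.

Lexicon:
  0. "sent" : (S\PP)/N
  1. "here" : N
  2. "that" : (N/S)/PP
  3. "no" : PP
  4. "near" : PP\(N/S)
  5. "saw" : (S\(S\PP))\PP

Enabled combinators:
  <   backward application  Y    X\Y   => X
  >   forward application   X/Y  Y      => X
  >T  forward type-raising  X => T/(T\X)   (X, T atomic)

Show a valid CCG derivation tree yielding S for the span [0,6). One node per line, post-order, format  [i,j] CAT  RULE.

[0,1] (S\PP)/N  lex  "sent"
[1,2] N  lex  "here"
[0,2] S\PP  >  k=1
[2,3] (N/S)/PP  lex  "that"
[3,4] PP  lex  "no"
[2,4] N/S  >  k=3
[4,5] PP\(N/S)  lex  "near"
[2,5] PP  <  k=4
[5,6] (S\(S\PP))\PP  lex  "saw"
[2,6] S\(S\PP)  <  k=5
[0,6] S  <  k=2

[0,6] S   <
  [0,2] S\PP   >
    [0,1] "sent" : (S\PP)/N
    [1,2] "here" : N
  [2,6] S\(S\PP)   <
    [2,5] PP   <
      [2,4] N/S   >
        [2,3] "that" : (N/S)/PP
        [3,4] "no" : PP
      [4,5] "near" : PP\(N/S)
    [5,6] "saw" : (S\(S\PP))\PP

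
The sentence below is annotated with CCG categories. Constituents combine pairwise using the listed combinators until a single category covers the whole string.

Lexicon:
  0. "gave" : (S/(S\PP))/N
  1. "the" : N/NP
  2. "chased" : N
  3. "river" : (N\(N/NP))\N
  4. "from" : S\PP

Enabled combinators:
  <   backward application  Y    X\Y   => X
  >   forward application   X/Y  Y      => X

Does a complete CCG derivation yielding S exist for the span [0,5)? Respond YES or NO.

[0,5] S   >
  [0,4] S/(S\PP)   >
    [0,1] "gave" : (S/(S\PP))/N
    [1,4] N   <
      [1,2] "the" : N/NP
      [2,4] N\(N/NP)   <
        [2,3] "chased" : N
        [3,4] "river" : (N\(N/NP))\N
  [4,5] "from" : S\PP

YES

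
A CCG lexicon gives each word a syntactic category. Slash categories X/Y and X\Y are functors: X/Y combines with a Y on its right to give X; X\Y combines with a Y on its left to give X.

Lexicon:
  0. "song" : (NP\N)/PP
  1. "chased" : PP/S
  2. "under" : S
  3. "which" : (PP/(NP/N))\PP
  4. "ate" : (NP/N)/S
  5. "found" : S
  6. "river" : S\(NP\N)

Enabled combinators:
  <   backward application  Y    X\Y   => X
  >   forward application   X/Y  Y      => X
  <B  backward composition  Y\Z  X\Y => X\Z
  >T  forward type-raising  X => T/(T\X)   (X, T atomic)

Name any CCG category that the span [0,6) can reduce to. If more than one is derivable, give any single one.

[0,7] S   <
  [0,6] NP\N   >
    [0,1] "song" : (NP\N)/PP
    [1,6] PP   >
      [1,4] PP/(NP/N)   <
        [1,3] PP   >
          [1,2] "chased" : PP/S
          [2,3] "under" : S
        [3,4] "which" : (PP/(NP/N))\PP
      [4,6] NP/N   >
        [4,5] "ate" : (NP/N)/S
        [5,6] "found" : S
  [6,7] "river" : S\(NP\N)

NP\N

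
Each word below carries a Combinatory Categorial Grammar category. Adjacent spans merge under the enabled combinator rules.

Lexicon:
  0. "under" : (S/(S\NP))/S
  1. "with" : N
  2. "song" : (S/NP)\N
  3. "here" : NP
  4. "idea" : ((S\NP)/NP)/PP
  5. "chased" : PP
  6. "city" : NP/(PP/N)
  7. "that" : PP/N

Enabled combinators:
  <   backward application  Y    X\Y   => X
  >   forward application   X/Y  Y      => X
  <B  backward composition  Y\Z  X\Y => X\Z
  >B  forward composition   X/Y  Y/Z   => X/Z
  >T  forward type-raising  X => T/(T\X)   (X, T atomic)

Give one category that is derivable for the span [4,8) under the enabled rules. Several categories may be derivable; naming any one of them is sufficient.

S\NP

[0,8] S   >
  [0,4] S/(S\NP)   >
    [0,1] "under" : (S/(S\NP))/S
    [1,4] S   >
      [1,3] S/NP   <
        [1,2] "with" : N
        [2,3] "song" : (S/NP)\N
      [3,4] "here" : NP
  [4,8] S\NP   >
    [4,6] (S\NP)/NP   >
      [4,5] "idea" : ((S\NP)/NP)/PP
      [5,6] "chased" : PP
    [6,8] NP   >
      [6,7] "city" : NP/(PP/N)
      [7,8] "that" : PP/N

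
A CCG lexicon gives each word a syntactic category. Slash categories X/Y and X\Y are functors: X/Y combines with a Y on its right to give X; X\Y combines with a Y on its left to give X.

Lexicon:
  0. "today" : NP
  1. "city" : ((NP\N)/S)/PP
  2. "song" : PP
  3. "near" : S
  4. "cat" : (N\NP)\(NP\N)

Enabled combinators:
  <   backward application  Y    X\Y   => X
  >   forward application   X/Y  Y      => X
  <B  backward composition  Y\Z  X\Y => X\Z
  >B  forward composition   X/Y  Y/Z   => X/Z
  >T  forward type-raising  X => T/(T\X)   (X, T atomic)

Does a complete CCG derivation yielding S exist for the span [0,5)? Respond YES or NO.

NP ((NP\N)/S)/PP PP S (N\NP)\(NP\N)
CKY chart[0,5] = {N, N/(N\N), NP/(NP\N), PP/(PP\N), S/(S\N)}; S ∉ chart

NO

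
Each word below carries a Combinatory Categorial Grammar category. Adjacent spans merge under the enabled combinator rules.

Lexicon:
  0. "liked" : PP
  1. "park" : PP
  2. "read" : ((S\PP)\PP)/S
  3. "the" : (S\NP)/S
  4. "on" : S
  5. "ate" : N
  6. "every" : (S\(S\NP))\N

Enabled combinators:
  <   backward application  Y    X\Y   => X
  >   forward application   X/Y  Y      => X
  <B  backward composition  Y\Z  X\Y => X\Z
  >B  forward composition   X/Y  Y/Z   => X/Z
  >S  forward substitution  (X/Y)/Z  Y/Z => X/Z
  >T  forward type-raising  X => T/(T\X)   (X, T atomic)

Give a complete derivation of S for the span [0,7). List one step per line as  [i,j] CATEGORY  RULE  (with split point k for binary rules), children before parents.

[0,7] S   <
  [0,1] "liked" : PP
  [1,7] S\PP   <
    [1,2] "park" : PP
    [2,7] (S\PP)\PP   >
      [2,3] "read" : ((S\PP)\PP)/S
      [3,7] S   <
        [3,5] S\NP   >
          [3,4] "the" : (S\NP)/S
          [4,5] "on" : S
        [5,7] S\(S\NP)   <
          [5,6] "ate" : N
          [6,7] "every" : (S\(S\NP))\N

[0,1] PP  lex  "liked"
[1,2] PP  lex  "park"
[2,3] ((S\PP)\PP)/S  lex  "read"
[3,4] (S\NP)/S  lex  "the"
[4,5] S  lex  "on"
[3,5] S\NP  >  k=4
[5,6] N  lex  "ate"
[6,7] (S\(S\NP))\N  lex  "every"
[5,7] S\(S\NP)  <  k=6
[3,7] S  <  k=5
[2,7] (S\PP)\PP  >  k=3
[1,7] S\PP  <  k=2
[0,7] S  <  k=1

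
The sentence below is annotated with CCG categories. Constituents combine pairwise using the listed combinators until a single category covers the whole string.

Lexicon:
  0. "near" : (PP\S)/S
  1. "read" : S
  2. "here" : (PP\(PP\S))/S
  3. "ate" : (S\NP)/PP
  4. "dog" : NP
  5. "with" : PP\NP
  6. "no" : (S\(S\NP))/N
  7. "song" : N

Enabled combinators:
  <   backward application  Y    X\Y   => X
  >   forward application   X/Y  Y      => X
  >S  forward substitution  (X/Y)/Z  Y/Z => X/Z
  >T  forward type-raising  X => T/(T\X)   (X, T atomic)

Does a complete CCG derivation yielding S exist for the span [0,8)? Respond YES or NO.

(PP\S)/S S (PP\(PP\S))/S (S\NP)/PP NP PP\NP (S\(S\NP))/N N
CKY chart[0,8] = {N/(N\PP), NP/(NP\PP), PP, PP/(PP\PP), S/(S\PP)}; S ∉ chart

NO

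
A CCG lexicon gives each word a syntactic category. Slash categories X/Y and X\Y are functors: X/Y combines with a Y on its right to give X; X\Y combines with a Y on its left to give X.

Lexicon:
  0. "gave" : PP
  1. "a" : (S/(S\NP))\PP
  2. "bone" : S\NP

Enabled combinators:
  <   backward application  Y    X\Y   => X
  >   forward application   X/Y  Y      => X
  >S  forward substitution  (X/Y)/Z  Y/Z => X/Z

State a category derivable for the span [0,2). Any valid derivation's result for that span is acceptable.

[0,3] S   >
  [0,2] S/(S\NP)   <
    [0,1] "gave" : PP
    [1,2] "a" : (S/(S\NP))\PP
  [2,3] "bone" : S\NP

S/(S\NP)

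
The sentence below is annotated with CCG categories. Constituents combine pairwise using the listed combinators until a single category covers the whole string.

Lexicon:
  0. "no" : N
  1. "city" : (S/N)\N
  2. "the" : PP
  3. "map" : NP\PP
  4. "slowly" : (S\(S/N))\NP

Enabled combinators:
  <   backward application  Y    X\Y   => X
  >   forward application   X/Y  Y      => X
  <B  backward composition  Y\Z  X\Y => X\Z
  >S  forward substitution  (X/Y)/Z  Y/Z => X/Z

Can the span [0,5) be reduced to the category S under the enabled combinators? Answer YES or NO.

[0,5] S   <
  [0,2] S/N   <
    [0,1] "no" : N
    [1,2] "city" : (S/N)\N
  [2,5] S\(S/N)   <
    [2,4] NP   <
      [2,3] "the" : PP
      [3,4] "map" : NP\PP
    [4,5] "slowly" : (S\(S/N))\NP

YES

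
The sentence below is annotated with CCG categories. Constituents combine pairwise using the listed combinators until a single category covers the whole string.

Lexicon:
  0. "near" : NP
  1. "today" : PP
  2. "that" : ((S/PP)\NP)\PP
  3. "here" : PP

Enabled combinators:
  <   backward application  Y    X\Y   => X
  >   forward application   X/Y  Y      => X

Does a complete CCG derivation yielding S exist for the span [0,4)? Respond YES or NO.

[0,4] S   >
  [0,3] S/PP   <
    [0,1] "near" : NP
    [1,3] (S/PP)\NP   <
      [1,2] "today" : PP
      [2,3] "that" : ((S/PP)\NP)\PP
  [3,4] "here" : PP

YES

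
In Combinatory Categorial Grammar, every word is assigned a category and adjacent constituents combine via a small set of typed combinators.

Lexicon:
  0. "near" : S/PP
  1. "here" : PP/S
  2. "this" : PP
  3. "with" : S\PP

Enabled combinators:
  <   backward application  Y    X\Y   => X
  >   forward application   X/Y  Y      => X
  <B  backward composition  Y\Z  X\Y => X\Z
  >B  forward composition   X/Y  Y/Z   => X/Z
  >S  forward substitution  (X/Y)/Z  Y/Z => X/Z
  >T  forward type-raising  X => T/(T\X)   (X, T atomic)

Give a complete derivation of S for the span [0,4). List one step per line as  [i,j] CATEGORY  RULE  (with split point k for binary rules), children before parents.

[0,1] S/PP  lex  "near"
[1,2] PP/S  lex  "here"
[2,3] PP  lex  "this"
[3,4] S\PP  lex  "with"
[2,4] S  <  k=3
[1,4] PP  >  k=2
[0,4] S  >  k=1

[0,4] S   >
  [0,1] "near" : S/PP
  [1,4] PP   >
    [1,2] "here" : PP/S
    [2,4] S   <
      [2,3] "this" : PP
      [3,4] "with" : S\PP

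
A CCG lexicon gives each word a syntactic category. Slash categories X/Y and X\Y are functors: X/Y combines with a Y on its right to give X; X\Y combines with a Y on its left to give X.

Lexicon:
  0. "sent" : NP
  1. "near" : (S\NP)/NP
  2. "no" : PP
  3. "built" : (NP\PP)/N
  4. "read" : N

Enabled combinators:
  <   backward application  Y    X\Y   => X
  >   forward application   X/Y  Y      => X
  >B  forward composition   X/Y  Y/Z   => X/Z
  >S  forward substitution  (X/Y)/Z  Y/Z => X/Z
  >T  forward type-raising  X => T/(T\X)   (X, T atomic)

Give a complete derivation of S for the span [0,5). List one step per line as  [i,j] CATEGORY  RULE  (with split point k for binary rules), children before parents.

[0,1] NP  lex  "sent"
[0,1] S/(S\NP)  >T
[1,2] (S\NP)/NP  lex  "near"
[2,3] PP  lex  "no"
[3,4] (NP\PP)/N  lex  "built"
[4,5] N  lex  "read"
[3,5] NP\PP  >  k=4
[2,5] NP  <  k=3
[1,5] S\NP  >  k=2
[0,5] S  >  k=1

[0,5] S   >
  [0,1] S/(S\NP)   >T
    [0,1] "sent" : NP
  [1,5] S\NP   >
    [1,2] "near" : (S\NP)/NP
    [2,5] NP   <
      [2,3] "no" : PP
      [3,5] NP\PP   >
        [3,4] "built" : (NP\PP)/N
        [4,5] "read" : N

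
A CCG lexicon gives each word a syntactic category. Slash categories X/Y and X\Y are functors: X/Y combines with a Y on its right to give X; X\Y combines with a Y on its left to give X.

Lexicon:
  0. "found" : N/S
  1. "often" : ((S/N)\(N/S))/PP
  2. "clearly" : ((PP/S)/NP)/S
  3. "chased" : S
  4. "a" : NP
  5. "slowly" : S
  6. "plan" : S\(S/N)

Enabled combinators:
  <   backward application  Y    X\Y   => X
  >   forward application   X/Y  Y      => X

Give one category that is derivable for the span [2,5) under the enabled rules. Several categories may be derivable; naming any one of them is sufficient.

PP/S

[0,7] S   <
  [0,6] S/N   <
    [0,1] "found" : N/S
    [1,6] (S/N)\(N/S)   >
      [1,2] "often" : ((S/N)\(N/S))/PP
      [2,6] PP   >
        [2,5] PP/S   >
          [2,4] (PP/S)/NP   >
            [2,3] "clearly" : ((PP/S)/NP)/S
            [3,4] "chased" : S
          [4,5] "a" : NP
        [5,6] "slowly" : S
  [6,7] "plan" : S\(S/N)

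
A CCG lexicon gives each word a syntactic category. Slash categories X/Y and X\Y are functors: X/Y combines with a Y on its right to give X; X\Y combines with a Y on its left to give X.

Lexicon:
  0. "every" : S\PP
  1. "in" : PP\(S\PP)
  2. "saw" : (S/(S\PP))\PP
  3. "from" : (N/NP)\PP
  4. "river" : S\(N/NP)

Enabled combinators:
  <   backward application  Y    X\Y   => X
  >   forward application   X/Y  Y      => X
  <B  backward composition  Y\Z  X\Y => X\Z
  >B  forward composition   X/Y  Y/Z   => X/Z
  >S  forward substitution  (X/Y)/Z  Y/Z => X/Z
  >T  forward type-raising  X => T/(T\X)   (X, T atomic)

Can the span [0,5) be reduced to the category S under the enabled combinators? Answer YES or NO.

[0,5] S   >
  [0,3] S/(S\PP)   <
    [0,2] PP   <
      [0,1] "every" : S\PP
      [1,2] "in" : PP\(S\PP)
    [2,3] "saw" : (S/(S\PP))\PP
  [3,5] S\PP   <B
    [3,4] "from" : (N/NP)\PP
    [4,5] "river" : S\(N/NP)

YES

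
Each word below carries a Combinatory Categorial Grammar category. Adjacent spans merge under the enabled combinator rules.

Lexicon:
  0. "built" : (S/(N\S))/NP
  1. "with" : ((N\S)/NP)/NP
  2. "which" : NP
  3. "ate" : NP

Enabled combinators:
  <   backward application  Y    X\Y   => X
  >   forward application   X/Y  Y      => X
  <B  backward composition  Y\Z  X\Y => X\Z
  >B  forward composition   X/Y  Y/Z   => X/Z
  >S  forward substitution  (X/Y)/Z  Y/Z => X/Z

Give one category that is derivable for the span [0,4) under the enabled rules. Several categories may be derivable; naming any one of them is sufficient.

S

[0,4] S   >
  [0,3] S/NP   >S
    [0,1] "built" : (S/(N\S))/NP
    [1,3] (N\S)/NP   >
      [1,2] "with" : ((N\S)/NP)/NP
      [2,3] "which" : NP
  [3,4] "ate" : NP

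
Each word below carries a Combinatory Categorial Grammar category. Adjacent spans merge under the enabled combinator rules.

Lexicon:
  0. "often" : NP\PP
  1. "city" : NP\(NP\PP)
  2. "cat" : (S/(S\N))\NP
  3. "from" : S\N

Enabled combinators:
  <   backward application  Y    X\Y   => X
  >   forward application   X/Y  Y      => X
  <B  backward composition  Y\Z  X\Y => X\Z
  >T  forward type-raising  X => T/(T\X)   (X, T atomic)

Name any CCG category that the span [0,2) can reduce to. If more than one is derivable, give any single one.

NP

[0,4] S   >
  [0,3] S/(S\N)   <
    [0,2] NP   <
      [0,1] "often" : NP\PP
      [1,2] "city" : NP\(NP\PP)
    [2,3] "cat" : (S/(S\N))\NP
  [3,4] "from" : S\N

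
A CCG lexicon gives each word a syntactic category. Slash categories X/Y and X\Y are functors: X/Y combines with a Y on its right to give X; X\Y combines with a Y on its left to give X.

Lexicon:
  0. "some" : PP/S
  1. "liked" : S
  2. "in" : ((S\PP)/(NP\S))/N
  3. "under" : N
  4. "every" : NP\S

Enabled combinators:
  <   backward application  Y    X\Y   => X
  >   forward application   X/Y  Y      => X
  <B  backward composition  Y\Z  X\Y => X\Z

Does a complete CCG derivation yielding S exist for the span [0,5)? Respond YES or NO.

YES

[0,5] S   <
  [0,2] PP   >
    [0,1] "some" : PP/S
    [1,2] "liked" : S
  [2,5] S\PP   >
    [2,4] (S\PP)/(NP\S)   >
      [2,3] "in" : ((S\PP)/(NP\S))/N
      [3,4] "under" : N
    [4,5] "every" : NP\S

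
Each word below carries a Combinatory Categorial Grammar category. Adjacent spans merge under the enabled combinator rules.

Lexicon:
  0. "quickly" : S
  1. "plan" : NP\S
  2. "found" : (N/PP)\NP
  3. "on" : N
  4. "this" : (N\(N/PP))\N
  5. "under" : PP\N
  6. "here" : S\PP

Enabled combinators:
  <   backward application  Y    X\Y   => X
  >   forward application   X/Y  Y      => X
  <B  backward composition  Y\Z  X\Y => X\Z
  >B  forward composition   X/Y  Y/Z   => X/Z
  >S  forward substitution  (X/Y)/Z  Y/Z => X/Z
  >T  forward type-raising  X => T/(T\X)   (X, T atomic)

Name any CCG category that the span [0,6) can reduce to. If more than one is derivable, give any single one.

[0,7] S   <
  [0,6] PP   <
    [0,5] N   <
      [0,3] N/PP   <
        [0,2] NP   <
          [0,1] "quickly" : S
          [1,2] "plan" : NP\S
        [2,3] "found" : (N/PP)\NP
      [3,5] N\(N/PP)   <
        [3,4] "on" : N
        [4,5] "this" : (N\(N/PP))\N
    [5,6] "under" : PP\N
  [6,7] "here" : S\PP

PP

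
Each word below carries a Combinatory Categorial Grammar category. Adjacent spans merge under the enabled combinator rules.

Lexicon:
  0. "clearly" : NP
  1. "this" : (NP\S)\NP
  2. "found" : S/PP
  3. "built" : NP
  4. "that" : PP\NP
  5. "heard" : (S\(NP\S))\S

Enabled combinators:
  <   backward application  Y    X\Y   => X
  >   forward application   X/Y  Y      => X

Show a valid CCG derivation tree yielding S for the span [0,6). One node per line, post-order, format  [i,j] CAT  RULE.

[0,1] NP  lex  "clearly"
[1,2] (NP\S)\NP  lex  "this"
[0,2] NP\S  <  k=1
[2,3] S/PP  lex  "found"
[3,4] NP  lex  "built"
[4,5] PP\NP  lex  "that"
[3,5] PP  <  k=4
[2,5] S  >  k=3
[5,6] (S\(NP\S))\S  lex  "heard"
[2,6] S\(NP\S)  <  k=5
[0,6] S  <  k=2

[0,6] S   <
  [0,2] NP\S   <
    [0,1] "clearly" : NP
    [1,2] "this" : (NP\S)\NP
  [2,6] S\(NP\S)   <
    [2,5] S   >
      [2,3] "found" : S/PP
      [3,5] PP   <
        [3,4] "built" : NP
        [4,5] "that" : PP\NP
    [5,6] "heard" : (S\(NP\S))\S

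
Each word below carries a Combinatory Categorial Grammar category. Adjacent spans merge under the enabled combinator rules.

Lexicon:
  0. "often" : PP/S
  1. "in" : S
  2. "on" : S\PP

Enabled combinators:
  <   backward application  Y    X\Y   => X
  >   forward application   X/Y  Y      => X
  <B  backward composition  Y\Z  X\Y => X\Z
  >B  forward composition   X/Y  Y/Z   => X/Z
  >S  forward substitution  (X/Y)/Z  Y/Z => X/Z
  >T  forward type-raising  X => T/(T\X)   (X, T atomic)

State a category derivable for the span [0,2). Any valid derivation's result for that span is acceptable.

[0,3] S   <
  [0,2] PP   >
    [0,1] "often" : PP/S
    [1,2] "in" : S
  [2,3] "on" : S\PP

PP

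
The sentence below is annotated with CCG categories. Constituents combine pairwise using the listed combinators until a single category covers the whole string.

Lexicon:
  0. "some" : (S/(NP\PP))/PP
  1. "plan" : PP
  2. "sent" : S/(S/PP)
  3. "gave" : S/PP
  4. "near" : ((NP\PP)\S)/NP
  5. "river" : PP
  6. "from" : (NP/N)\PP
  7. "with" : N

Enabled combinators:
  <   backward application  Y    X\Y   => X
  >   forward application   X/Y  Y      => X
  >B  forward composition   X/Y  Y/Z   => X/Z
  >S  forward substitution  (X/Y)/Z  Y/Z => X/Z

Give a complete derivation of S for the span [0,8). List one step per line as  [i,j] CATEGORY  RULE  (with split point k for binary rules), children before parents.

[0,8] S   >
  [0,2] S/(NP\PP)   >
    [0,1] "some" : (S/(NP\PP))/PP
    [1,2] "plan" : PP
  [2,8] NP\PP   <
    [2,4] S   >
      [2,3] "sent" : S/(S/PP)
      [3,4] "gave" : S/PP
    [4,8] (NP\PP)\S   >
      [4,5] "near" : ((NP\PP)\S)/NP
      [5,8] NP   >
        [5,7] NP/N   <
          [5,6] "river" : PP
          [6,7] "from" : (NP/N)\PP
        [7,8] "with" : N

[0,1] (S/(NP\PP))/PP  lex  "some"
[1,2] PP  lex  "plan"
[0,2] S/(NP\PP)  >  k=1
[2,3] S/(S/PP)  lex  "sent"
[3,4] S/PP  lex  "gave"
[2,4] S  >  k=3
[4,5] ((NP\PP)\S)/NP  lex  "near"
[5,6] PP  lex  "river"
[6,7] (NP/N)\PP  lex  "from"
[5,7] NP/N  <  k=6
[7,8] N  lex  "with"
[5,8] NP  >  k=7
[4,8] (NP\PP)\S  >  k=5
[2,8] NP\PP  <  k=4
[0,8] S  >  k=2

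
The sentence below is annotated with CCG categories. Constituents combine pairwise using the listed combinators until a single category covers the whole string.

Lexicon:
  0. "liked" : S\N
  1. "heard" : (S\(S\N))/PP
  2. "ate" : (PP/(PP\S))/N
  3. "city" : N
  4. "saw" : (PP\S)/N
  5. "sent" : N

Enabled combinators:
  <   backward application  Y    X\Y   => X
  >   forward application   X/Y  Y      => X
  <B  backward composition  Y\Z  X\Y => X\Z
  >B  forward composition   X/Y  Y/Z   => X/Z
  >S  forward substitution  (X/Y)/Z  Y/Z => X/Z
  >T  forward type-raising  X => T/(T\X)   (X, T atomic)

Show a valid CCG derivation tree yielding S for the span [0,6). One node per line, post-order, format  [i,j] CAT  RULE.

[0,1] S\N  lex  "liked"
[1,2] (S\(S\N))/PP  lex  "heard"
[2,3] (PP/(PP\S))/N  lex  "ate"
[3,4] N  lex  "city"
[2,4] PP/(PP\S)  >  k=3
[4,5] (PP\S)/N  lex  "saw"
[5,6] N  lex  "sent"
[4,6] PP\S  >  k=5
[2,6] PP  >  k=4
[1,6] S\(S\N)  >  k=2
[0,6] S  <  k=1

[0,6] S   <
  [0,1] "liked" : S\N
  [1,6] S\(S\N)   >
    [1,2] "heard" : (S\(S\N))/PP
    [2,6] PP   >
      [2,4] PP/(PP\S)   >
        [2,3] "ate" : (PP/(PP\S))/N
        [3,4] "city" : N
      [4,6] PP\S   >
        [4,5] "saw" : (PP\S)/N
        [5,6] "sent" : N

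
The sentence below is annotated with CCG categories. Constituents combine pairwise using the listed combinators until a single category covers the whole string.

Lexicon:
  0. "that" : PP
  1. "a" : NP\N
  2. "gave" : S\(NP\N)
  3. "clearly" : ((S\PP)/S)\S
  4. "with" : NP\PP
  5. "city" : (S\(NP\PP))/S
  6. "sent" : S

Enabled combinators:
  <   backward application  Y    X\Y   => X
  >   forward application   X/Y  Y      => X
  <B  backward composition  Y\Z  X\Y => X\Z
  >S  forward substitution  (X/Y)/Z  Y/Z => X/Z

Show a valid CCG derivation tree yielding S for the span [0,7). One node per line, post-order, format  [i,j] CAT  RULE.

[0,1] PP  lex  "that"
[1,2] NP\N  lex  "a"
[2,3] S\(NP\N)  lex  "gave"
[1,3] S  <  k=2
[3,4] ((S\PP)/S)\S  lex  "clearly"
[1,4] (S\PP)/S  <  k=3
[4,5] NP\PP  lex  "with"
[5,6] (S\(NP\PP))/S  lex  "city"
[6,7] S  lex  "sent"
[5,7] S\(NP\PP)  >  k=6
[4,7] S  <  k=5
[1,7] S\PP  >  k=4
[0,7] S  <  k=1

[0,7] S   <
  [0,1] "that" : PP
  [1,7] S\PP   >
    [1,4] (S\PP)/S   <
      [1,3] S   <
        [1,2] "a" : NP\N
        [2,3] "gave" : S\(NP\N)
      [3,4] "clearly" : ((S\PP)/S)\S
    [4,7] S   <
      [4,5] "with" : NP\PP
      [5,7] S\(NP\PP)   >
        [5,6] "city" : (S\(NP\PP))/S
        [6,7] "sent" : S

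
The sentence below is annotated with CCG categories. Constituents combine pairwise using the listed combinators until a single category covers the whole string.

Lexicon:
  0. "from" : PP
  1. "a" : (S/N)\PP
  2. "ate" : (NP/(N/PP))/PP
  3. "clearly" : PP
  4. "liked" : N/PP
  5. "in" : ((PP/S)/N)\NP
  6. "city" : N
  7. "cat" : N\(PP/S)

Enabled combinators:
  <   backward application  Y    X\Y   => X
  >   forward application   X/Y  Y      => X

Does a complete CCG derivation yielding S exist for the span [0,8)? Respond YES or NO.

YES

[0,8] S   >
  [0,2] S/N   <
    [0,1] "from" : PP
    [1,2] "a" : (S/N)\PP
  [2,8] N   <
    [2,7] PP/S   >
      [2,6] (PP/S)/N   <
        [2,5] NP   >
          [2,4] NP/(N/PP)   >
            [2,3] "ate" : (NP/(N/PP))/PP
            [3,4] "clearly" : PP
          [4,5] "liked" : N/PP
        [5,6] "in" : ((PP/S)/N)\NP
      [6,7] "city" : N
    [7,8] "cat" : N\(PP/S)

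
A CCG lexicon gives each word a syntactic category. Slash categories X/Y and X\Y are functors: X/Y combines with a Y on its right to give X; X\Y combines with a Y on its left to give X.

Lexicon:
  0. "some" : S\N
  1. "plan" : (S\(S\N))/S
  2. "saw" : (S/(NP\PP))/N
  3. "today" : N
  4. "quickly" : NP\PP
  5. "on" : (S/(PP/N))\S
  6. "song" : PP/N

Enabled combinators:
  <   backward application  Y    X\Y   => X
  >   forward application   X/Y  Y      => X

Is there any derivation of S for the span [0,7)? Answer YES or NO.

YES

[0,7] S   >
  [0,6] S/(PP/N)   <
    [0,5] S   <
      [0,1] "some" : S\N
      [1,5] S\(S\N)   >
        [1,2] "plan" : (S\(S\N))/S
        [2,5] S   >
          [2,4] S/(NP\PP)   >
            [2,3] "saw" : (S/(NP\PP))/N
            [3,4] "today" : N
          [4,5] "quickly" : NP\PP
    [5,6] "on" : (S/(PP/N))\S
  [6,7] "song" : PP/N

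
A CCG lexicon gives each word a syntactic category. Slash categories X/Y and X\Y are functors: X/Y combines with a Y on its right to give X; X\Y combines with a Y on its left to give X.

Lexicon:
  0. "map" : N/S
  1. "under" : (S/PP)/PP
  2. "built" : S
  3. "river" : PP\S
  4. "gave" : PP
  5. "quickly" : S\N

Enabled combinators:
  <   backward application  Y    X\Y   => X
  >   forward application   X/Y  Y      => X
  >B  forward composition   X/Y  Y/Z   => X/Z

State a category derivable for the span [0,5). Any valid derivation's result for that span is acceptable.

[0,6] S   <
  [0,5] N   >
    [0,4] N/PP   >B
      [0,1] "map" : N/S
      [1,4] S/PP   >
        [1,2] "under" : (S/PP)/PP
        [2,4] PP   <
          [2,3] "built" : S
          [3,4] "river" : PP\S
    [4,5] "gave" : PP
  [5,6] "quickly" : S\N

N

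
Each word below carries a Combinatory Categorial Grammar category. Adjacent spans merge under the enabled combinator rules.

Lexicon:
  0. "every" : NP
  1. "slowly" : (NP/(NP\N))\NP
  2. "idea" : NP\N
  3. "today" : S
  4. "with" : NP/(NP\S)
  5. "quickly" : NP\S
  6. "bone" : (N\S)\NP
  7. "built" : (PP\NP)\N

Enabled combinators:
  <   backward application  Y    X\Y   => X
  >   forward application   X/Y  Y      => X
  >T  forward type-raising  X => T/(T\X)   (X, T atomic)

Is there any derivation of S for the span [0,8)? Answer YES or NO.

NP (NP/(NP\N))\NP NP\N S NP/(NP\S) NP\S (N\S)\NP (PP\NP)\N
CKY chart[0,8] = {N/(N\PP), NP/(NP\PP), PP, PP/(PP\PP), S/(S\PP)}; S ∉ chart

NO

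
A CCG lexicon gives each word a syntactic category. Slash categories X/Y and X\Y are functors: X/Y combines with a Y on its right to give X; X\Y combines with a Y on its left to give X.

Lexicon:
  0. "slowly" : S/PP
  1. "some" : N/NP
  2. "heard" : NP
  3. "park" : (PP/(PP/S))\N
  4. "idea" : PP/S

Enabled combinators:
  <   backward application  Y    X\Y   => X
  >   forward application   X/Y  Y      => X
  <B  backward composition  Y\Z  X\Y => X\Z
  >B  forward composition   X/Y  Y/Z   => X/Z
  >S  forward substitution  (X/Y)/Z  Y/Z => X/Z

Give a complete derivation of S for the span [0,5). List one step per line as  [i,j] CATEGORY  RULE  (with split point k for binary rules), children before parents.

[0,5] S   >
  [0,1] "slowly" : S/PP
  [1,5] PP   >
    [1,4] PP/(PP/S)   <
      [1,3] N   >
        [1,2] "some" : N/NP
        [2,3] "heard" : NP
      [3,4] "park" : (PP/(PP/S))\N
    [4,5] "idea" : PP/S

[0,1] S/PP  lex  "slowly"
[1,2] N/NP  lex  "some"
[2,3] NP  lex  "heard"
[1,3] N  >  k=2
[3,4] (PP/(PP/S))\N  lex  "park"
[1,4] PP/(PP/S)  <  k=3
[4,5] PP/S  lex  "idea"
[1,5] PP  >  k=4
[0,5] S  >  k=1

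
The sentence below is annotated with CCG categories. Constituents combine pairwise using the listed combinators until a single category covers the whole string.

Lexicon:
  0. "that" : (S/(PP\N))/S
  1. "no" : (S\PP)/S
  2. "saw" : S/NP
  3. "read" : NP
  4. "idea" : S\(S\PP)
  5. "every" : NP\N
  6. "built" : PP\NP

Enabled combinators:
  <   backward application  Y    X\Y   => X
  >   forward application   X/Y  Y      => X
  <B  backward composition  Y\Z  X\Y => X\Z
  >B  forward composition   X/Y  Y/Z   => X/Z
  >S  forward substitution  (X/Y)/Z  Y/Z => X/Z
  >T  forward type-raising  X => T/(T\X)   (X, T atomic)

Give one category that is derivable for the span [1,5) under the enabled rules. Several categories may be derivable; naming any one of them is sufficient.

[0,7] S   >
  [0,5] S/(PP\N)   >
    [0,1] "that" : (S/(PP\N))/S
    [1,5] S   <
      [1,4] S\PP   >
        [1,2] "no" : (S\PP)/S
        [2,4] S   >
          [2,3] "saw" : S/NP
          [3,4] "read" : NP
      [4,5] "idea" : S\(S\PP)
  [5,7] PP\N   <B
    [5,6] "every" : NP\N
    [6,7] "built" : PP\NP

S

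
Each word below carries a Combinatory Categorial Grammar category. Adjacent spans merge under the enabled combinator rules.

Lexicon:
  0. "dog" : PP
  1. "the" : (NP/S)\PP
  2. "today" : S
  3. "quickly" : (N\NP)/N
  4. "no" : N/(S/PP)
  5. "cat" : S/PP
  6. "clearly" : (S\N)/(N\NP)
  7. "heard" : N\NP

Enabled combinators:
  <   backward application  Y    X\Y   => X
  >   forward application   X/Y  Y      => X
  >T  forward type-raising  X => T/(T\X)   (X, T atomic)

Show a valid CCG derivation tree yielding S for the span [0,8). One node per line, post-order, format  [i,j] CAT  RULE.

[0,1] PP  lex  "dog"
[1,2] (NP/S)\PP  lex  "the"
[0,2] NP/S  <  k=1
[2,3] S  lex  "today"
[0,3] NP  >  k=2
[3,4] (N\NP)/N  lex  "quickly"
[4,5] N/(S/PP)  lex  "no"
[5,6] S/PP  lex  "cat"
[4,6] N  >  k=5
[3,6] N\NP  >  k=4
[0,6] N  <  k=3
[6,7] (S\N)/(N\NP)  lex  "clearly"
[7,8] N\NP  lex  "heard"
[6,8] S\N  >  k=7
[0,8] S  <  k=6

[0,8] S   <
  [0,6] N   <
    [0,3] NP   >
      [0,2] NP/S   <
        [0,1] "dog" : PP
        [1,2] "the" : (NP/S)\PP
      [2,3] "today" : S
    [3,6] N\NP   >
      [3,4] "quickly" : (N\NP)/N
      [4,6] N   >
        [4,5] "no" : N/(S/PP)
        [5,6] "cat" : S/PP
  [6,8] S\N   >
    [6,7] "clearly" : (S\N)/(N\NP)
    [7,8] "heard" : N\NP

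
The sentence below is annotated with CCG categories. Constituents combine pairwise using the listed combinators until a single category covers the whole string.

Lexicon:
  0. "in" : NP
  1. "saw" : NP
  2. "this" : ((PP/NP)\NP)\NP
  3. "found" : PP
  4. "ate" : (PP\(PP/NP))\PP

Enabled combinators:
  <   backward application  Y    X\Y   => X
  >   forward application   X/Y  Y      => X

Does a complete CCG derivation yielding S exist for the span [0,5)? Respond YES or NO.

NP NP ((PP/NP)\NP)\NP PP (PP\(PP/NP))\PP
CKY chart[0,5] = {PP}; S ∉ chart

NO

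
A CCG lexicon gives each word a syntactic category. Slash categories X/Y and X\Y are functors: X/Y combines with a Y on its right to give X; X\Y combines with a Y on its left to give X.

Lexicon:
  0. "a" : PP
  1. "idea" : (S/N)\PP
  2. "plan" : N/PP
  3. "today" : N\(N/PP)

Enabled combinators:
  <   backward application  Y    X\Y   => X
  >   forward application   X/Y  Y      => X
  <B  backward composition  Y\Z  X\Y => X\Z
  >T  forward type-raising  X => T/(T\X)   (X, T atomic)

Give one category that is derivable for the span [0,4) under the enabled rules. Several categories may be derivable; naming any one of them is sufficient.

[0,4] S   >
  [0,2] S/N   <
    [0,1] "a" : PP
    [1,2] "idea" : (S/N)\PP
  [2,4] N   <
    [2,3] "plan" : N/PP
    [3,4] "today" : N\(N/PP)

S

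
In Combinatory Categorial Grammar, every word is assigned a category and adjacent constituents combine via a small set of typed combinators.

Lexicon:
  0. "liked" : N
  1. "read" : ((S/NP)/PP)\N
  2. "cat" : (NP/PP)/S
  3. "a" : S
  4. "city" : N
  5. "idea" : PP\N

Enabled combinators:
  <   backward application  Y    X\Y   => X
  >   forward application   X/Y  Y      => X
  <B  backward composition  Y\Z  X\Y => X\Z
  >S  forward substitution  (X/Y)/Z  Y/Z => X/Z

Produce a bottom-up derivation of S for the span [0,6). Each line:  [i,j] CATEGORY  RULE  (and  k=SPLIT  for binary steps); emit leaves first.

[0,6] S   >
  [0,4] S/PP   >S
    [0,2] (S/NP)/PP   <
      [0,1] "liked" : N
      [1,2] "read" : ((S/NP)/PP)\N
    [2,4] NP/PP   >
      [2,3] "cat" : (NP/PP)/S
      [3,4] "a" : S
  [4,6] PP   <
    [4,5] "city" : N
    [5,6] "idea" : PP\N

[0,1] N  lex  "liked"
[1,2] ((S/NP)/PP)\N  lex  "read"
[0,2] (S/NP)/PP  <  k=1
[2,3] (NP/PP)/S  lex  "cat"
[3,4] S  lex  "a"
[2,4] NP/PP  >  k=3
[0,4] S/PP  >S  k=2
[4,5] N  lex  "city"
[5,6] PP\N  lex  "idea"
[4,6] PP  <  k=5
[0,6] S  >  k=4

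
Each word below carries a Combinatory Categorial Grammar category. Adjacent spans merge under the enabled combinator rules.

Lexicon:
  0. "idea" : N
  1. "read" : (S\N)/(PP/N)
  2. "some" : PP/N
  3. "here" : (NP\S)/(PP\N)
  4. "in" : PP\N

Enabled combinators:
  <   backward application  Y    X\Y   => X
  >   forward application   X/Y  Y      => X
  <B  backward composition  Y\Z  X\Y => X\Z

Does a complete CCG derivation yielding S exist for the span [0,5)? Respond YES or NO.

NO

N (S\N)/(PP/N) PP/N (NP\S)/(PP\N) PP\N
CKY chart[0,5] = {NP}; S ∉ chart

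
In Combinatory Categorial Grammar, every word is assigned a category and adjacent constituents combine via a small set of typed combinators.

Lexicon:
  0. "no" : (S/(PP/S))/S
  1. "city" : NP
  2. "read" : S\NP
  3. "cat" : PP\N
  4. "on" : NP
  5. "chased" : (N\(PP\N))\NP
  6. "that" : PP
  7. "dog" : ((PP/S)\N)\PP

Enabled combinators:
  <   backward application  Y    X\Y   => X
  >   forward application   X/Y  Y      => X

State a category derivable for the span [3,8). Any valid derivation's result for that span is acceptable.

PP/S

[0,8] S   >
  [0,3] S/(PP/S)   >
    [0,1] "no" : (S/(PP/S))/S
    [1,3] S   <
      [1,2] "city" : NP
      [2,3] "read" : S\NP
  [3,8] PP/S   <
    [3,6] N   <
      [3,4] "cat" : PP\N
      [4,6] N\(PP\N)   <
        [4,5] "on" : NP
        [5,6] "chased" : (N\(PP\N))\NP
    [6,8] (PP/S)\N   <
      [6,7] "that" : PP
      [7,8] "dog" : ((PP/S)\N)\PP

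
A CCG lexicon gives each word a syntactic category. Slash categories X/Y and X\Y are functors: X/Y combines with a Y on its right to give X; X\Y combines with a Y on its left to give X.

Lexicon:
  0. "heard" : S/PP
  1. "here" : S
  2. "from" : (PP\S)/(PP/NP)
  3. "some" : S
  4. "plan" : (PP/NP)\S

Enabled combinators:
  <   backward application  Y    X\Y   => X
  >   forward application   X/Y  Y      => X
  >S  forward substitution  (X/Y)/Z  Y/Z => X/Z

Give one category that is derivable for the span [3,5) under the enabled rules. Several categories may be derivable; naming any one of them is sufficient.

PP/NP

[0,5] S   >
  [0,1] "heard" : S/PP
  [1,5] PP   <
    [1,2] "here" : S
    [2,5] PP\S   >
      [2,3] "from" : (PP\S)/(PP/NP)
      [3,5] PP/NP   <
        [3,4] "some" : S
        [4,5] "plan" : (PP/NP)\S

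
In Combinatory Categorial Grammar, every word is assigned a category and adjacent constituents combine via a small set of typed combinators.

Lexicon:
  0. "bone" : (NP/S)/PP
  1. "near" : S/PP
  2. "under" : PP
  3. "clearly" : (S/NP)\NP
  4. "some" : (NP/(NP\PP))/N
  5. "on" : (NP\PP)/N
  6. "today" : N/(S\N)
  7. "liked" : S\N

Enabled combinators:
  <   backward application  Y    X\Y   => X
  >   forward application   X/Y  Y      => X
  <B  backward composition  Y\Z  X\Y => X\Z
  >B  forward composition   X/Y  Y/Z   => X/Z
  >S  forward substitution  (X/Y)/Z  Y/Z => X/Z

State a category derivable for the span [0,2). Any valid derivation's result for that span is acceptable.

[0,8] S   >
  [0,4] S/NP   <
    [0,3] NP   >
      [0,2] NP/PP   >S
        [0,1] "bone" : (NP/S)/PP
        [1,2] "near" : S/PP
      [2,3] "under" : PP
    [3,4] "clearly" : (S/NP)\NP
  [4,8] NP   >
    [4,6] NP/N   >S
      [4,5] "some" : (NP/(NP\PP))/N
      [5,6] "on" : (NP\PP)/N
    [6,8] N   >
      [6,7] "today" : N/(S\N)
      [7,8] "liked" : S\N

NP/PP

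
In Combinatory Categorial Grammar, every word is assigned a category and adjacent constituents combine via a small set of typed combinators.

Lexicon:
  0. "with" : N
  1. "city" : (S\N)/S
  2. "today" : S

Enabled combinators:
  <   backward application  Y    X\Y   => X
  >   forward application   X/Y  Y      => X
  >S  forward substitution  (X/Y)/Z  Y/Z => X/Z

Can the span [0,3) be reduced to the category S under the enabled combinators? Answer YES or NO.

YES

[0,3] S   <
  [0,1] "with" : N
  [1,3] S\N   >
    [1,2] "city" : (S\N)/S
    [2,3] "today" : S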